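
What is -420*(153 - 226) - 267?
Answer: 30393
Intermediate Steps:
-420*(153 - 226) - 267 = -420*(-73) - 267 = 30660 - 267 = 30393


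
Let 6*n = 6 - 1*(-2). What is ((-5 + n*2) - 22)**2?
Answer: 5329/9 ≈ 592.11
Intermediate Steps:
n = 4/3 (n = (6 - 1*(-2))/6 = (6 + 2)/6 = (1/6)*8 = 4/3 ≈ 1.3333)
((-5 + n*2) - 22)**2 = ((-5 + (4/3)*2) - 22)**2 = ((-5 + 8/3) - 22)**2 = (-7/3 - 22)**2 = (-73/3)**2 = 5329/9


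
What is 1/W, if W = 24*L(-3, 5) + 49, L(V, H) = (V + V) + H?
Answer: 1/25 ≈ 0.040000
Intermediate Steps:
L(V, H) = H + 2*V (L(V, H) = 2*V + H = H + 2*V)
W = 25 (W = 24*(5 + 2*(-3)) + 49 = 24*(5 - 6) + 49 = 24*(-1) + 49 = -24 + 49 = 25)
1/W = 1/25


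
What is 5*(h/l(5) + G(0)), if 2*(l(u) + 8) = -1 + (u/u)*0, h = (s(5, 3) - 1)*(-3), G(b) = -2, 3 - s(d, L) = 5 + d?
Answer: -410/17 ≈ -24.118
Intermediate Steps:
s(d, L) = -2 - d (s(d, L) = 3 - (5 + d) = 3 + (-5 - d) = -2 - d)
h = 24 (h = ((-2 - 1*5) - 1)*(-3) = ((-2 - 5) - 1)*(-3) = (-7 - 1)*(-3) = -8*(-3) = 24)
l(u) = -17/2 (l(u) = -8 + (-1 + (u/u)*0)/2 = -8 + (-1 + 1*0)/2 = -8 + (-1 + 0)/2 = -8 + (1/2)*(-1) = -8 - 1/2 = -17/2)
5*(h/l(5) + G(0)) = 5*(24/(-17/2) - 2) = 5*(24*(-2/17) - 2) = 5*(-48/17 - 2) = 5*(-82/17) = -410/17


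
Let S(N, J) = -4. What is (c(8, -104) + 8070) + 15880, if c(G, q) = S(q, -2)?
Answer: 23946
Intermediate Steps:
c(G, q) = -4
(c(8, -104) + 8070) + 15880 = (-4 + 8070) + 15880 = 8066 + 15880 = 23946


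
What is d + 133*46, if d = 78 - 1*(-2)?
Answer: 6198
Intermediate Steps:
d = 80 (d = 78 + 2 = 80)
d + 133*46 = 80 + 133*46 = 80 + 6118 = 6198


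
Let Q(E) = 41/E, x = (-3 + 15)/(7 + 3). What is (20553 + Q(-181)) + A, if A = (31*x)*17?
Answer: 19172582/905 ≈ 21185.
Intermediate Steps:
x = 6/5 (x = 12/10 = 12*(⅒) = 6/5 ≈ 1.2000)
A = 3162/5 (A = (31*(6/5))*17 = (186/5)*17 = 3162/5 ≈ 632.40)
(20553 + Q(-181)) + A = (20553 + 41/(-181)) + 3162/5 = (20553 + 41*(-1/181)) + 3162/5 = (20553 - 41/181) + 3162/5 = 3720052/181 + 3162/5 = 19172582/905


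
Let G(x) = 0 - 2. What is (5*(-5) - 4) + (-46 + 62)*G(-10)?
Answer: -61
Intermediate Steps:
G(x) = -2
(5*(-5) - 4) + (-46 + 62)*G(-10) = (5*(-5) - 4) + (-46 + 62)*(-2) = (-25 - 4) + 16*(-2) = -29 - 32 = -61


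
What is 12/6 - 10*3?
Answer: -28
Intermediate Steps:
12/6 - 10*3 = 12*(⅙) - 30 = 2 - 30 = -28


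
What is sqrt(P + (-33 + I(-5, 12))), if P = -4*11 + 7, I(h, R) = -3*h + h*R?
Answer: I*sqrt(115) ≈ 10.724*I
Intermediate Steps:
I(h, R) = -3*h + R*h
P = -37 (P = -44 + 7 = -37)
sqrt(P + (-33 + I(-5, 12))) = sqrt(-37 + (-33 - 5*(-3 + 12))) = sqrt(-37 + (-33 - 5*9)) = sqrt(-37 + (-33 - 45)) = sqrt(-37 - 78) = sqrt(-115) = I*sqrt(115)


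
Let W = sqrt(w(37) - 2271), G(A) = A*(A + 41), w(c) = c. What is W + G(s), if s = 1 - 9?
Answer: -264 + I*sqrt(2234) ≈ -264.0 + 47.265*I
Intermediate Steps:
s = -8
G(A) = A*(41 + A)
W = I*sqrt(2234) (W = sqrt(37 - 2271) = sqrt(-2234) = I*sqrt(2234) ≈ 47.265*I)
W + G(s) = I*sqrt(2234) - 8*(41 - 8) = I*sqrt(2234) - 8*33 = I*sqrt(2234) - 264 = -264 + I*sqrt(2234)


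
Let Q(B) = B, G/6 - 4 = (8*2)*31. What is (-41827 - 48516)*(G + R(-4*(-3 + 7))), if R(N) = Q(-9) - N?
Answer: -271661401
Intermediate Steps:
G = 3000 (G = 24 + 6*((8*2)*31) = 24 + 6*(16*31) = 24 + 6*496 = 24 + 2976 = 3000)
R(N) = -9 - N
(-41827 - 48516)*(G + R(-4*(-3 + 7))) = (-41827 - 48516)*(3000 + (-9 - (-4)*(-3 + 7))) = -90343*(3000 + (-9 - (-4)*4)) = -90343*(3000 + (-9 - 1*(-16))) = -90343*(3000 + (-9 + 16)) = -90343*(3000 + 7) = -90343*3007 = -271661401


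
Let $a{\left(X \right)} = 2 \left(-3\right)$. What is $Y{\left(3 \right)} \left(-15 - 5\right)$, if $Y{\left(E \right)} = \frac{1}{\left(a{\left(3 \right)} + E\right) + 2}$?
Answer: $20$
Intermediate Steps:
$a{\left(X \right)} = -6$
$Y{\left(E \right)} = \frac{1}{-4 + E}$ ($Y{\left(E \right)} = \frac{1}{\left(-6 + E\right) + 2} = \frac{1}{-4 + E}$)
$Y{\left(3 \right)} \left(-15 - 5\right) = \frac{-15 - 5}{-4 + 3} = \frac{1}{-1} \left(-20\right) = \left(-1\right) \left(-20\right) = 20$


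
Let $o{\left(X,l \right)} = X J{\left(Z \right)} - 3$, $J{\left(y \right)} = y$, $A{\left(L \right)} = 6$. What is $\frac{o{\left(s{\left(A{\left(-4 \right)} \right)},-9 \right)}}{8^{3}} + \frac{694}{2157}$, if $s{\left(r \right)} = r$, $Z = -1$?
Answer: $\frac{335915}{1104384} \approx 0.30416$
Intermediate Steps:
$o{\left(X,l \right)} = -3 - X$ ($o{\left(X,l \right)} = X \left(-1\right) - 3 = - X - 3 = -3 - X$)
$\frac{o{\left(s{\left(A{\left(-4 \right)} \right)},-9 \right)}}{8^{3}} + \frac{694}{2157} = \frac{-3 - 6}{8^{3}} + \frac{694}{2157} = \frac{-3 - 6}{512} + 694 \cdot \frac{1}{2157} = \left(-9\right) \frac{1}{512} + \frac{694}{2157} = - \frac{9}{512} + \frac{694}{2157} = \frac{335915}{1104384}$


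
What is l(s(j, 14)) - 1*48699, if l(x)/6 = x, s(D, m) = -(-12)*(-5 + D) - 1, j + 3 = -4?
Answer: -49569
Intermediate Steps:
j = -7 (j = -3 - 4 = -7)
s(D, m) = -61 + 12*D (s(D, m) = -3*(20 - 4*D) - 1 = (-60 + 12*D) - 1 = -61 + 12*D)
l(x) = 6*x
l(s(j, 14)) - 1*48699 = 6*(-61 + 12*(-7)) - 1*48699 = 6*(-61 - 84) - 48699 = 6*(-145) - 48699 = -870 - 48699 = -49569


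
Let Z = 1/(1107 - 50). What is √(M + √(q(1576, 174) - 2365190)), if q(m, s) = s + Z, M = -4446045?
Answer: √(-4967339330205 + 1057*I*√2642311759927)/1057 ≈ 0.36467 + 2108.6*I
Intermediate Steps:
Z = 1/1057 ≈ 0.00094607
q(m, s) = 1/1057 + s (q(m, s) = s + 1/1057 = 1/1057 + s)
√(M + √(q(1576, 174) - 2365190)) = √(-4446045 + √((1/1057 + 174) - 2365190)) = √(-4446045 + √(183919/1057 - 2365190)) = √(-4446045 + √(-2499821911/1057)) = √(-4446045 + I*√2642311759927/1057)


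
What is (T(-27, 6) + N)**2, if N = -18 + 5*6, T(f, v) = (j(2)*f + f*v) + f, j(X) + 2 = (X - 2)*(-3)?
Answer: 15129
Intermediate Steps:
j(X) = 4 - 3*X (j(X) = -2 + (X - 2)*(-3) = -2 + (-2 + X)*(-3) = -2 + (6 - 3*X) = 4 - 3*X)
T(f, v) = -f + f*v (T(f, v) = ((4 - 3*2)*f + f*v) + f = ((4 - 6)*f + f*v) + f = (-2*f + f*v) + f = -f + f*v)
N = 12 (N = -18 + 30 = 12)
(T(-27, 6) + N)**2 = (-27*(-1 + 6) + 12)**2 = (-27*5 + 12)**2 = (-135 + 12)**2 = (-123)**2 = 15129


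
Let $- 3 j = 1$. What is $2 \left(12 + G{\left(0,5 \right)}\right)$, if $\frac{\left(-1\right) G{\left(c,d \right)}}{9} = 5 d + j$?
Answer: $-420$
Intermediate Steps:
$j = - \frac{1}{3}$ ($j = \left(- \frac{1}{3}\right) 1 = - \frac{1}{3} \approx -0.33333$)
$G{\left(c,d \right)} = 3 - 45 d$ ($G{\left(c,d \right)} = - 9 \left(5 d - \frac{1}{3}\right) = - 9 \left(- \frac{1}{3} + 5 d\right) = 3 - 45 d$)
$2 \left(12 + G{\left(0,5 \right)}\right) = 2 \left(12 + \left(3 - 225\right)\right) = 2 \left(12 - 222\right) = 2 \left(-210\right) = -420$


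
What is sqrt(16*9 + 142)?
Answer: sqrt(286) ≈ 16.912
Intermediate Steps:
sqrt(16*9 + 142) = sqrt(144 + 142) = sqrt(286)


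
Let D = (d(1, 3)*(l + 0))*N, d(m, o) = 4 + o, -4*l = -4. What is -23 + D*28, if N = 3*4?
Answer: 2329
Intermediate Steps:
l = 1 (l = -¼*(-4) = 1)
N = 12
D = 84 (D = ((4 + 3)*(1 + 0))*12 = (7*1)*12 = 7*12 = 84)
-23 + D*28 = -23 + 84*28 = -23 + 2352 = 2329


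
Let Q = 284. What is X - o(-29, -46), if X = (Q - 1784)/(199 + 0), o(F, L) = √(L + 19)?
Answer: -1500/199 - 3*I*√3 ≈ -7.5377 - 5.1962*I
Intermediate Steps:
o(F, L) = √(19 + L)
X = -1500/199 (X = (284 - 1784)/(199 + 0) = -1500/199 ≈ -7.5377)
X - o(-29, -46) = -1500/199 - √(19 - 46) = -1500/199 - √(-27) = -1500/199 - 3*I*√3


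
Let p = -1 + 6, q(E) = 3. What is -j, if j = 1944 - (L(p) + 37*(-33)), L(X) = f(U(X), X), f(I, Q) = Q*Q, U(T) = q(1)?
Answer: -3140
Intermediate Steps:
U(T) = 3
f(I, Q) = Q**2
p = 5
L(X) = X**2
j = 3140 (j = 1944 - (5**2 + 37*(-33)) = 1944 - (25 - 1221) = 1944 - 1*(-1196) = 1944 + 1196 = 3140)
-j = -1*3140 = -3140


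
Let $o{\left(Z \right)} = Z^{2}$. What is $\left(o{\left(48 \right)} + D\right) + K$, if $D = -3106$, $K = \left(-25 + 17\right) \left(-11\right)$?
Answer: $-714$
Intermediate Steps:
$K = 88$ ($K = \left(-8\right) \left(-11\right) = 88$)
$\left(o{\left(48 \right)} + D\right) + K = \left(48^{2} - 3106\right) + 88 = \left(2304 - 3106\right) + 88 = -802 + 88 = -714$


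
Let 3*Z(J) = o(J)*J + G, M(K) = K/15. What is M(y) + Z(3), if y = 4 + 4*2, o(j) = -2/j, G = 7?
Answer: 37/15 ≈ 2.4667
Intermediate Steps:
y = 12 (y = 4 + 8 = 12)
M(K) = K/15 (M(K) = K*(1/15) = K/15)
Z(J) = 5/3 (Z(J) = ((-2/J)*J + 7)/3 = (-2 + 7)/3 = (⅓)*5 = 5/3)
M(y) + Z(3) = (1/15)*12 + 5/3 = ⅘ + 5/3 = 37/15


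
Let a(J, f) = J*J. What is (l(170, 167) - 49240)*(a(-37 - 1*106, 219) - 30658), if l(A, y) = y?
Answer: 500986257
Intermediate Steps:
a(J, f) = J²
(l(170, 167) - 49240)*(a(-37 - 1*106, 219) - 30658) = (167 - 49240)*((-37 - 1*106)² - 30658) = -49073*((-37 - 106)² - 30658) = -49073*((-143)² - 30658) = -49073*(20449 - 30658) = -49073*(-10209) = 500986257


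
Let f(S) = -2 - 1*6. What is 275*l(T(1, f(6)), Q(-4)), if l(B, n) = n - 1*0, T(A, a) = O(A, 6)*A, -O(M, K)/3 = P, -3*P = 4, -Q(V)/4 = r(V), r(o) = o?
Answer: 4400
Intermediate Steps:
f(S) = -8 (f(S) = -2 - 6 = -8)
Q(V) = -4*V
P = -4/3 (P = -⅓*4 = -4/3 ≈ -1.3333)
O(M, K) = 4 (O(M, K) = -3*(-4/3) = 4)
T(A, a) = 4*A
l(B, n) = n (l(B, n) = n + 0 = n)
275*l(T(1, f(6)), Q(-4)) = 275*(-4*(-4)) = 275*16 = 4400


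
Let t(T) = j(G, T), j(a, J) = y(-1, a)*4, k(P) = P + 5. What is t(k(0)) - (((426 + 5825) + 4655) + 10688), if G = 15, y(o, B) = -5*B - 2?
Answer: -21902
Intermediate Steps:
y(o, B) = -2 - 5*B
k(P) = 5 + P
j(a, J) = -8 - 20*a (j(a, J) = (-2 - 5*a)*4 = -8 - 20*a)
t(T) = -308 (t(T) = -8 - 20*15 = -8 - 300 = -308)
t(k(0)) - (((426 + 5825) + 4655) + 10688) = -308 - (((426 + 5825) + 4655) + 10688) = -308 - ((6251 + 4655) + 10688) = -308 - (10906 + 10688) = -308 - 1*21594 = -308 - 21594 = -21902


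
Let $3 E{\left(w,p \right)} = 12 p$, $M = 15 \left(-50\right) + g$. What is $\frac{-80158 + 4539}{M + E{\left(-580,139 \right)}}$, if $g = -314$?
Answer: $\frac{75619}{508} \approx 148.86$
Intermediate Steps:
$M = -1064$ ($M = 15 \left(-50\right) - 314 = -750 - 314 = -1064$)
$E{\left(w,p \right)} = 4 p$ ($E{\left(w,p \right)} = \frac{12 p}{3} = 4 p$)
$\frac{-80158 + 4539}{M + E{\left(-580,139 \right)}} = \frac{-80158 + 4539}{-1064 + 4 \cdot 139} = - \frac{75619}{-1064 + 556} = - \frac{75619}{-508} = \left(-75619\right) \left(- \frac{1}{508}\right) = \frac{75619}{508}$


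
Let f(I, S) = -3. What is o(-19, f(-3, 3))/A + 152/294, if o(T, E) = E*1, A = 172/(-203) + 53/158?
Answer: 15392326/2413299 ≈ 6.3781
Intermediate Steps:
A = -16417/32074 (A = 172*(-1/203) + 53*(1/158) = -172/203 + 53/158 = -16417/32074 ≈ -0.51185)
o(T, E) = E
o(-19, f(-3, 3))/A + 152/294 = -3/(-16417/32074) + 152/294 = -3*(-32074/16417) + 152*(1/294) = 96222/16417 + 76/147 = 15392326/2413299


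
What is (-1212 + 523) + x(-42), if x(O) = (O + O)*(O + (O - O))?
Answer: 2839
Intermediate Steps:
x(O) = 2*O**2 (x(O) = (2*O)*(O + 0) = (2*O)*O = 2*O**2)
(-1212 + 523) + x(-42) = (-1212 + 523) + 2*(-42)**2 = -689 + 2*1764 = -689 + 3528 = 2839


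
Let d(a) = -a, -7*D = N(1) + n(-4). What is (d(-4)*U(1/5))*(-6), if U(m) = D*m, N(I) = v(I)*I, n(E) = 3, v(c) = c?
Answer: 96/35 ≈ 2.7429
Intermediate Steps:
N(I) = I² (N(I) = I*I = I²)
D = -4/7 (D = -(1² + 3)/7 = -(1 + 3)/7 = -⅐*4 = -4/7 ≈ -0.57143)
U(m) = -4*m/7
(d(-4)*U(1/5))*(-6) = ((-1*(-4))*(-4/7/5))*(-6) = (4*(-4/7*⅕))*(-6) = (4*(-4/35))*(-6) = -16/35*(-6) = 96/35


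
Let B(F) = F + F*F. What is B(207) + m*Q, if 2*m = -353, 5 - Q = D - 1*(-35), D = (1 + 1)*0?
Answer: 48351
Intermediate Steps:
B(F) = F + F²
D = 0 (D = 2*0 = 0)
Q = -30 (Q = 5 - (0 - 1*(-35)) = 5 - (0 + 35) = 5 - 1*35 = 5 - 35 = -30)
m = -353/2 (m = (½)*(-353) = -353/2 ≈ -176.50)
B(207) + m*Q = 207*(1 + 207) - 353/2*(-30) = 207*208 + 5295 = 43056 + 5295 = 48351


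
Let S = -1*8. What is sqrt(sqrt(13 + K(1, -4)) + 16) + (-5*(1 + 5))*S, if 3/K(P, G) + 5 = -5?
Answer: 240 + sqrt(1600 + 10*sqrt(1270))/10 ≈ 244.42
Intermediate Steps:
S = -8
K(P, G) = -3/10 (K(P, G) = 3/(-5 - 5) = 3/(-10) = 3*(-1/10) = -3/10)
sqrt(sqrt(13 + K(1, -4)) + 16) + (-5*(1 + 5))*S = sqrt(sqrt(13 - 3/10) + 16) - 5*(1 + 5)*(-8) = sqrt(sqrt(127/10) + 16) - 5*6*(-8) = sqrt(sqrt(1270)/10 + 16) - 30*(-8) = sqrt(16 + sqrt(1270)/10) + 240 = 240 + sqrt(16 + sqrt(1270)/10)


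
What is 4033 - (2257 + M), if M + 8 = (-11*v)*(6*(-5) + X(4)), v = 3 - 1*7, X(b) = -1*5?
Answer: 3324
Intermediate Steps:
X(b) = -5
v = -4 (v = 3 - 7 = -4)
M = -1548 (M = -8 + (-11*(-4))*(6*(-5) - 5) = -8 + 44*(-30 - 5) = -8 + 44*(-35) = -8 - 1540 = -1548)
4033 - (2257 + M) = 4033 - (2257 - 1548) = 4033 - 1*709 = 4033 - 709 = 3324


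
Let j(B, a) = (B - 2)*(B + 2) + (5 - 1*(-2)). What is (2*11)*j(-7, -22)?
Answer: 1144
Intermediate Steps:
j(B, a) = 7 + (-2 + B)*(2 + B) (j(B, a) = (-2 + B)*(2 + B) + (5 + 2) = (-2 + B)*(2 + B) + 7 = 7 + (-2 + B)*(2 + B))
(2*11)*j(-7, -22) = (2*11)*(3 + (-7)²) = 22*(3 + 49) = 22*52 = 1144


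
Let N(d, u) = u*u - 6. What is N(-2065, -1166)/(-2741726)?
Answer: -679775/1370863 ≈ -0.49587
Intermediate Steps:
N(d, u) = -6 + u² (N(d, u) = u² - 6 = -6 + u²)
N(-2065, -1166)/(-2741726) = (-6 + (-1166)²)/(-2741726) = (-6 + 1359556)*(-1/2741726) = 1359550*(-1/2741726) = -679775/1370863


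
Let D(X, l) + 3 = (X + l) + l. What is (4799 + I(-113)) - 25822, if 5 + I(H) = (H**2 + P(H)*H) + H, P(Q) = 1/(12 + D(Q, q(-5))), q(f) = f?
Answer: -954295/114 ≈ -8371.0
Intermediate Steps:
D(X, l) = -3 + X + 2*l (D(X, l) = -3 + ((X + l) + l) = -3 + (X + 2*l) = -3 + X + 2*l)
P(Q) = 1/(-1 + Q) (P(Q) = 1/(12 + (-3 + Q + 2*(-5))) = 1/(12 + (-3 + Q - 10)) = 1/(12 + (-13 + Q)) = 1/(-1 + Q))
I(H) = -5 + H + H**2 + H/(-1 + H) (I(H) = -5 + ((H**2 + H/(-1 + H)) + H) = -5 + (H + H**2 + H/(-1 + H)) = -5 + H + H**2 + H/(-1 + H))
(4799 + I(-113)) - 25822 = (4799 + (5 + (-113)**3 - 5*(-113))/(-1 - 113)) - 25822 = (4799 + (5 - 1442897 + 565)/(-114)) - 25822 = (4799 - 1/114*(-1442327)) - 25822 = (4799 + 1442327/114) - 25822 = 1989413/114 - 25822 = -954295/114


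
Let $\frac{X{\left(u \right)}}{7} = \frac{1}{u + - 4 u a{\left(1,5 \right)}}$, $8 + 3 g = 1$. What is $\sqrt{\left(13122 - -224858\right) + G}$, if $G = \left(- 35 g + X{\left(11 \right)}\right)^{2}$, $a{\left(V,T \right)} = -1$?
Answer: $\frac{2 \sqrt{1665286879}}{165} \approx 494.64$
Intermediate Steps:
$g = - \frac{7}{3}$ ($g = - \frac{8}{3} + \frac{1}{3} \cdot 1 = - \frac{8}{3} + \frac{1}{3} = - \frac{7}{3} \approx -2.3333$)
$X{\left(u \right)} = \frac{7}{5 u}$ ($X{\left(u \right)} = \frac{7}{u + - 4 u \left(-1\right)} = \frac{7}{u + 4 u} = \frac{7}{5 u}$)
$G = \frac{182142016}{27225}$ ($G = \left(\left(-35\right) \left(- \frac{7}{3}\right) + \frac{7}{5 \cdot 11}\right)^{2} = \left(\frac{245}{3} + \frac{7}{5} \cdot \frac{1}{11}\right)^{2} = \left(\frac{245}{3} + \frac{7}{55}\right)^{2} = \left(\frac{13496}{165}\right)^{2} = \frac{182142016}{27225} \approx 6690.3$)
$\sqrt{\left(13122 - -224858\right) + G} = \sqrt{\left(13122 - -224858\right) + \frac{182142016}{27225}} = \sqrt{\left(13122 + 224858\right) + \frac{182142016}{27225}} = \sqrt{237980 + \frac{182142016}{27225}} = \sqrt{\frac{6661147516}{27225}} = \frac{2 \sqrt{1665286879}}{165}$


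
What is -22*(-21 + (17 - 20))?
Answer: 528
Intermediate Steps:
-22*(-21 + (17 - 20)) = -22*(-21 - 3) = -22*(-24) = 528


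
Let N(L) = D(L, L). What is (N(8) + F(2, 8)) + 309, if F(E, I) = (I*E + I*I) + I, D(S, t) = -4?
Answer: 393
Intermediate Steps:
F(E, I) = I + I² + E*I (F(E, I) = (E*I + I²) + I = (I² + E*I) + I = I + I² + E*I)
N(L) = -4
(N(8) + F(2, 8)) + 309 = (-4 + 8*(1 + 2 + 8)) + 309 = (-4 + 8*11) + 309 = (-4 + 88) + 309 = 84 + 309 = 393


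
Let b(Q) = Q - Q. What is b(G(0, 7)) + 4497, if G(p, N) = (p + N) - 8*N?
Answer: 4497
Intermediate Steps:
G(p, N) = p - 7*N (G(p, N) = (N + p) - 8*N = p - 7*N)
b(Q) = 0
b(G(0, 7)) + 4497 = 0 + 4497 = 4497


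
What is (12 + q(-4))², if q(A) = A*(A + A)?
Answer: 1936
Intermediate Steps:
q(A) = 2*A² (q(A) = A*(2*A) = 2*A²)
(12 + q(-4))² = (12 + 2*(-4)²)² = (12 + 2*16)² = (12 + 32)² = 44² = 1936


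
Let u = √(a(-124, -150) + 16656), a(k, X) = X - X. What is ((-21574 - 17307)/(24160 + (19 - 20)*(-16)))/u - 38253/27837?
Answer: -12751/9279 - 38881*√1041/100668864 ≈ -1.3866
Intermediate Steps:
a(k, X) = 0
u = 4*√1041 (u = √(0 + 16656) = √16656 = 4*√1041 ≈ 129.06)
((-21574 - 17307)/(24160 + (19 - 20)*(-16)))/u - 38253/27837 = ((-21574 - 17307)/(24160 + (19 - 20)*(-16)))/((4*√1041)) - 38253/27837 = (-38881/(24160 - 1*(-16)))*(√1041/4164) - 38253*1/27837 = (-38881/(24160 + 16))*(√1041/4164) - 12751/9279 = (-38881/24176)*(√1041/4164) - 12751/9279 = (-38881*1/24176)*(√1041/4164) - 12751/9279 = -38881*√1041/100668864 - 12751/9279 = -12751/9279 - 38881*√1041/100668864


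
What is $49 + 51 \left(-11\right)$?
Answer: $-512$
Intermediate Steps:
$49 + 51 \left(-11\right) = 49 - 561 = -512$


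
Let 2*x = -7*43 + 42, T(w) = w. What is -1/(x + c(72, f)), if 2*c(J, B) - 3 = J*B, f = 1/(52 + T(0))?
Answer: 13/1655 ≈ 0.0078550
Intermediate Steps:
f = 1/52 (f = 1/(52 + 0) = 1/52 ≈ 0.019231)
c(J, B) = 3/2 + B*J/2 (c(J, B) = 3/2 + (J*B)/2 = 3/2 + (B*J)/2 = 3/2 + B*J/2)
x = -259/2 (x = (-7*43 + 42)/2 = (-301 + 42)/2 = (½)*(-259) = -259/2 ≈ -129.50)
-1/(x + c(72, f)) = -1/(-259/2 + (3/2 + (½)*(1/52)*72)) = -1/(-259/2 + (3/2 + 9/13)) = -1/(-259/2 + 57/26) = -1/(-1655/13) = -1*(-13/1655) = 13/1655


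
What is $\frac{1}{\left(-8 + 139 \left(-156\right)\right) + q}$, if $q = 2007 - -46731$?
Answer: $\frac{1}{27046} \approx 3.6974 \cdot 10^{-5}$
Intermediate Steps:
$q = 48738$ ($q = 2007 + 46731 = 48738$)
$\frac{1}{\left(-8 + 139 \left(-156\right)\right) + q} = \frac{1}{\left(-8 + 139 \left(-156\right)\right) + 48738} = \frac{1}{\left(-8 - 21684\right) + 48738} = \frac{1}{-21692 + 48738} = \frac{1}{27046}$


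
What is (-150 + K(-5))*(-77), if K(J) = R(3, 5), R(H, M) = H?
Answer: 11319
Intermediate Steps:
K(J) = 3
(-150 + K(-5))*(-77) = (-150 + 3)*(-77) = -147*(-77) = 11319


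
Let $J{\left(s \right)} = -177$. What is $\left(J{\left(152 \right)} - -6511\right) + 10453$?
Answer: $16787$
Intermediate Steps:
$\left(J{\left(152 \right)} - -6511\right) + 10453 = \left(-177 - -6511\right) + 10453 = \left(-177 + 6511\right) + 10453 = 6334 + 10453 = 16787$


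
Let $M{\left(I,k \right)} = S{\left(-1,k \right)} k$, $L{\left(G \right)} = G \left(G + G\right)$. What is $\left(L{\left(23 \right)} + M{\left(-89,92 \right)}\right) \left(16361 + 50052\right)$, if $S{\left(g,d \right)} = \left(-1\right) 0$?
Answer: $70264954$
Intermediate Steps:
$L{\left(G \right)} = 2 G^{2}$ ($L{\left(G \right)} = G 2 G = 2 G^{2}$)
$S{\left(g,d \right)} = 0$
$M{\left(I,k \right)} = 0$ ($M{\left(I,k \right)} = 0 k = 0$)
$\left(L{\left(23 \right)} + M{\left(-89,92 \right)}\right) \left(16361 + 50052\right) = \left(2 \cdot 23^{2} + 0\right) \left(16361 + 50052\right) = \left(2 \cdot 529 + 0\right) 66413 = \left(1058 + 0\right) 66413 = 1058 \cdot 66413 = 70264954$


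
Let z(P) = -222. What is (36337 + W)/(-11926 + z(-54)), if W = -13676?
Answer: -22661/12148 ≈ -1.8654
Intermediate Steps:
(36337 + W)/(-11926 + z(-54)) = (36337 - 13676)/(-11926 - 222) = 22661/(-12148) = 22661*(-1/12148) = -22661/12148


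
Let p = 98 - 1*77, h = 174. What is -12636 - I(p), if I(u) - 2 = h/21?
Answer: -88524/7 ≈ -12646.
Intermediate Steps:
p = 21 (p = 98 - 77 = 21)
I(u) = 72/7 (I(u) = 2 + 174/21 = 2 + 174*(1/21) = 2 + 58/7 = 72/7)
-12636 - I(p) = -12636 - 1*72/7 = -12636 - 72/7 = -88524/7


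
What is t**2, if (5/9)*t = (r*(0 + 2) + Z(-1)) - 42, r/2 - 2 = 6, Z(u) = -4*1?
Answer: 15876/25 ≈ 635.04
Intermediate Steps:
Z(u) = -4
r = 16 (r = 4 + 2*6 = 4 + 12 = 16)
t = -126/5 (t = 9*((16*(0 + 2) - 4) - 42)/5 = 9*((16*2 - 4) - 42)/5 = 9*((32 - 4) - 42)/5 = 9*(28 - 42)/5 = (9/5)*(-14) = -126/5 ≈ -25.200)
t**2 = (-126/5)**2 = 15876/25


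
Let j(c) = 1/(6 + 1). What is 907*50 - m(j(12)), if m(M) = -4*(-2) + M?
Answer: 317393/7 ≈ 45342.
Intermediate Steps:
j(c) = ⅐ (j(c) = 1/7 = ⅐)
m(M) = 8 + M
907*50 - m(j(12)) = 907*50 - (8 + ⅐) = 45350 - 1*57/7 = 45350 - 57/7 = 317393/7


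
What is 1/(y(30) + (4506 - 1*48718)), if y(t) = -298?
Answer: -1/44510 ≈ -2.2467e-5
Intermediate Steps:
1/(y(30) + (4506 - 1*48718)) = 1/(-298 + (4506 - 1*48718)) = 1/(-298 + (4506 - 48718)) = 1/(-298 - 44212) = 1/(-44510) = -1/44510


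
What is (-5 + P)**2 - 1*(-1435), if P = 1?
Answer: 1451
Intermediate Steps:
(-5 + P)**2 - 1*(-1435) = (-5 + 1)**2 - 1*(-1435) = (-4)**2 + 1435 = 16 + 1435 = 1451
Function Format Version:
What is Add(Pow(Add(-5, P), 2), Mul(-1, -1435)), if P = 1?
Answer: 1451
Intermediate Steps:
Add(Pow(Add(-5, P), 2), Mul(-1, -1435)) = Add(Pow(Add(-5, 1), 2), Mul(-1, -1435)) = Add(Pow(-4, 2), 1435) = Add(16, 1435) = 1451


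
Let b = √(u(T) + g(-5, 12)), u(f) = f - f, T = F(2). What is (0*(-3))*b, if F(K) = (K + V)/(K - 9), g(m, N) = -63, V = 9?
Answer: 0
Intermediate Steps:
F(K) = (9 + K)/(-9 + K) (F(K) = (K + 9)/(K - 9) = (9 + K)/(-9 + K))
T = -11/7 (T = (9 + 2)/(-9 + 2) = 11/(-7) = -⅐*11 = -11/7 ≈ -1.5714)
u(f) = 0
b = 3*I*√7 (b = √(0 - 63) = √(-63) = 3*I*√7 ≈ 7.9373*I)
(0*(-3))*b = (0*(-3))*(3*I*√7) = 0*(3*I*√7) = 0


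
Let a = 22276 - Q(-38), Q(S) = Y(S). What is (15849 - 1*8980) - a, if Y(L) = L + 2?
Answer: -15443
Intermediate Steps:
Y(L) = 2 + L
Q(S) = 2 + S
a = 22312 (a = 22276 - (2 - 38) = 22276 - 1*(-36) = 22276 + 36 = 22312)
(15849 - 1*8980) - a = (15849 - 1*8980) - 1*22312 = (15849 - 8980) - 22312 = 6869 - 22312 = -15443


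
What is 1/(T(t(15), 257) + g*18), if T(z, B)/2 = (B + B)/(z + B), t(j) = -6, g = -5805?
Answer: -251/26225962 ≈ -9.5707e-6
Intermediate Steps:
T(z, B) = 4*B/(B + z) (T(z, B) = 2*((B + B)/(z + B)) = 2*((2*B)/(B + z)) = 2*(2*B/(B + z)) = 4*B/(B + z))
1/(T(t(15), 257) + g*18) = 1/(4*257/(257 - 6) - 5805*18) = 1/(4*257/251 - 104490) = 1/(4*257*(1/251) - 104490) = 1/(1028/251 - 104490) = 1/(-26225962/251) = -251/26225962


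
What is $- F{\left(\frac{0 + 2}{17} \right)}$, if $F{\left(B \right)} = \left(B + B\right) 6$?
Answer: $- \frac{24}{17} \approx -1.4118$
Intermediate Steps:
$F{\left(B \right)} = 12 B$ ($F{\left(B \right)} = 2 B 6 = 12 B$)
$- F{\left(\frac{0 + 2}{17} \right)} = - 12 \frac{0 + 2}{17} = - 12 \cdot 2 \cdot \frac{1}{17} = - \frac{12 \cdot 2}{17} = \left(-1\right) \frac{24}{17} = - \frac{24}{17}$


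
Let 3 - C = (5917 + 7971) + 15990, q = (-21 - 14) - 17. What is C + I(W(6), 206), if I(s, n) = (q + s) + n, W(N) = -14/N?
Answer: -89170/3 ≈ -29723.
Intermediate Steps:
q = -52 (q = -35 - 17 = -52)
I(s, n) = -52 + n + s (I(s, n) = (-52 + s) + n = -52 + n + s)
C = -29875 (C = 3 - ((5917 + 7971) + 15990) = 3 - (13888 + 15990) = 3 - 1*29878 = 3 - 29878 = -29875)
C + I(W(6), 206) = -29875 + (-52 + 206 - 14/6) = -29875 + (-52 + 206 - 14*⅙) = -29875 + (-52 + 206 - 7/3) = -29875 + 455/3 = -89170/3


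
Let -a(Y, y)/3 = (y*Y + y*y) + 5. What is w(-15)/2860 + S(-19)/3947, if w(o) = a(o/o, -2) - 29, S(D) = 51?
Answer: -5149/1128842 ≈ -0.0045613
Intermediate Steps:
a(Y, y) = -15 - 3*y² - 3*Y*y (a(Y, y) = -3*((y*Y + y*y) + 5) = -3*((Y*y + y²) + 5) = -3*((y² + Y*y) + 5) = -3*(5 + y² + Y*y) = -15 - 3*y² - 3*Y*y)
w(o) = -50 (w(o) = (-15 - 3*(-2)² - 3*o/o*(-2)) - 29 = (-15 - 3*4 - 3*1*(-2)) - 29 = (-15 - 12 + 6) - 29 = -21 - 29 = -50)
w(-15)/2860 + S(-19)/3947 = -50/2860 + 51/3947 = -50*1/2860 + 51*(1/3947) = -5/286 + 51/3947 = -5149/1128842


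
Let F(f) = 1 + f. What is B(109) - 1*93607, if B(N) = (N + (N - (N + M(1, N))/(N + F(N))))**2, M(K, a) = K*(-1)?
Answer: -246720819/5329 ≈ -46298.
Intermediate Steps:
M(K, a) = -K
B(N) = (2*N - (-1 + N)/(1 + 2*N))**2 (B(N) = (N + (N - (N - 1*1)/(N + (1 + N))))**2 = (N + (N - (N - 1)/(1 + 2*N)))**2 = (N + (N - (-1 + N)/(1 + 2*N)))**2 = (2*N - (-1 + N)/(1 + 2*N))**2)
B(109) - 1*93607 = (1 + 109 + 4*109**2)**2/(1 + 2*109)**2 - 1*93607 = (1 + 109 + 4*11881)**2/(1 + 218)**2 - 93607 = (1 + 109 + 47524)**2/219**2 - 93607 = (1/47961)*47634**2 - 93607 = (1/47961)*2268997956 - 93607 = 252110884/5329 - 93607 = -246720819/5329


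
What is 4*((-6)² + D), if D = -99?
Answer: -252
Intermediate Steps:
4*((-6)² + D) = 4*((-6)² - 99) = 4*(36 - 99) = 4*(-63) = -252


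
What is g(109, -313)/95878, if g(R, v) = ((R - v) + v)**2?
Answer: 11881/95878 ≈ 0.12392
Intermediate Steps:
g(R, v) = R**2
g(109, -313)/95878 = 109**2/95878 = 11881*(1/95878) = 11881/95878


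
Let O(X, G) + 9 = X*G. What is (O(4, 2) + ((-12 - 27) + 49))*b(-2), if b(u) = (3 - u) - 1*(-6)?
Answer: 99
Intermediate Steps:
b(u) = 9 - u (b(u) = (3 - u) + 6 = 9 - u)
O(X, G) = -9 + G*X (O(X, G) = -9 + X*G = -9 + G*X)
(O(4, 2) + ((-12 - 27) + 49))*b(-2) = ((-9 + 2*4) + ((-12 - 27) + 49))*(9 - 1*(-2)) = ((-9 + 8) + (-39 + 49))*(9 + 2) = (-1 + 10)*11 = 9*11 = 99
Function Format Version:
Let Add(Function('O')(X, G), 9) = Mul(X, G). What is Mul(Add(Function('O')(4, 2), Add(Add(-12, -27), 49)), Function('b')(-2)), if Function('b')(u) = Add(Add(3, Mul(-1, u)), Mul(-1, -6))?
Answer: 99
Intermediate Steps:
Function('b')(u) = Add(9, Mul(-1, u)) (Function('b')(u) = Add(Add(3, Mul(-1, u)), 6) = Add(9, Mul(-1, u)))
Function('O')(X, G) = Add(-9, Mul(G, X)) (Function('O')(X, G) = Add(-9, Mul(X, G)) = Add(-9, Mul(G, X)))
Mul(Add(Function('O')(4, 2), Add(Add(-12, -27), 49)), Function('b')(-2)) = Mul(Add(Add(-9, Mul(2, 4)), Add(Add(-12, -27), 49)), Add(9, Mul(-1, -2))) = Mul(Add(Add(-9, 8), Add(-39, 49)), Add(9, 2)) = Mul(Add(-1, 10), 11) = Mul(9, 11) = 99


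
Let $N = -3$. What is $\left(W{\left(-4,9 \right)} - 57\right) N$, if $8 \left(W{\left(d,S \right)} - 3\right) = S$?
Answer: $\frac{1269}{8} \approx 158.63$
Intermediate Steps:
$W{\left(d,S \right)} = 3 + \frac{S}{8}$
$\left(W{\left(-4,9 \right)} - 57\right) N = \left(\left(3 + \frac{1}{8} \cdot 9\right) - 57\right) \left(-3\right) = \left(\left(3 + \frac{9}{8}\right) - 57\right) \left(-3\right) = \left(\frac{33}{8} - 57\right) \left(-3\right) = \left(- \frac{423}{8}\right) \left(-3\right) = \frac{1269}{8}$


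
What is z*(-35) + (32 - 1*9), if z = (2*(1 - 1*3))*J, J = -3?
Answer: -397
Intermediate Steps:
z = 12 (z = (2*(1 - 1*3))*(-3) = (2*(1 - 3))*(-3) = (2*(-2))*(-3) = -4*(-3) = 12)
z*(-35) + (32 - 1*9) = 12*(-35) + (32 - 1*9) = -420 + (32 - 9) = -420 + 23 = -397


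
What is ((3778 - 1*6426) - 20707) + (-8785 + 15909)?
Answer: -16231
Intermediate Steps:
((3778 - 1*6426) - 20707) + (-8785 + 15909) = ((3778 - 6426) - 20707) + 7124 = (-2648 - 20707) + 7124 = -23355 + 7124 = -16231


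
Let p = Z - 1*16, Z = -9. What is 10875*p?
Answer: -271875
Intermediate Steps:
p = -25 (p = -9 - 1*16 = -9 - 16 = -25)
10875*p = 10875*(-25) = -271875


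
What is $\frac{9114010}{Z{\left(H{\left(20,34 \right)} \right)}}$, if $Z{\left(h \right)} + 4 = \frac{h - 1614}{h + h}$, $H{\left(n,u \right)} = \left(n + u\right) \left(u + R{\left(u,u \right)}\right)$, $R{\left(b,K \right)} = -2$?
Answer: $- \frac{1049933952}{457} \approx -2.2974 \cdot 10^{6}$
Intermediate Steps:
$H{\left(n,u \right)} = \left(-2 + u\right) \left(n + u\right)$ ($H{\left(n,u \right)} = \left(n + u\right) \left(u - 2\right) = \left(n + u\right) \left(-2 + u\right) = \left(-2 + u\right) \left(n + u\right)$)
$Z{\left(h \right)} = -4 + \frac{-1614 + h}{2 h}$ ($Z{\left(h \right)} = -4 + \frac{h - 1614}{h + h} = -4 + \frac{-1614 + h}{2 h}$)
$\frac{9114010}{Z{\left(H{\left(20,34 \right)} \right)}} = \frac{9114010}{- \frac{7}{2} - \frac{807}{34^{2} - 40 - 68 + 20 \cdot 34}} = \frac{9114010}{- \frac{7}{2} - \frac{807}{1156 - 40 - 68 + 680}} = \frac{9114010}{- \frac{7}{2} - \frac{807}{1728}} = \frac{9114010}{- \frac{7}{2} - \frac{269}{576}} = \frac{9114010}{- \frac{2285}{576}} = 9114010 \left(- \frac{576}{2285}\right) = - \frac{1049933952}{457}$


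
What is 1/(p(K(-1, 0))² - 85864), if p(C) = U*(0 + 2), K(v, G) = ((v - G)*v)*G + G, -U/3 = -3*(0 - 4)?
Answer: -1/80680 ≈ -1.2395e-5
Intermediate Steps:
U = -36 (U = -(-9)*(0 - 4) = -(-9)*(-4) = -3*12 = -36)
K(v, G) = G + G*v*(v - G) (K(v, G) = (v*(v - G))*G + G = G*v*(v - G) + G = G + G*v*(v - G))
p(C) = -72 (p(C) = -36*(0 + 2) = -36*2 = -72)
1/(p(K(-1, 0))² - 85864) = 1/((-72)² - 85864) = 1/(5184 - 85864) = 1/(-80680) = -1/80680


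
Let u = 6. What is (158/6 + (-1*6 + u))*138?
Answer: 3634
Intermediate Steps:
(158/6 + (-1*6 + u))*138 = (158/6 + (-1*6 + 6))*138 = (158*(⅙) + (-6 + 6))*138 = (79/3 + 0)*138 = (79/3)*138 = 3634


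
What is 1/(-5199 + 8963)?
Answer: 1/3764 ≈ 0.00026567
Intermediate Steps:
1/(-5199 + 8963) = 1/3764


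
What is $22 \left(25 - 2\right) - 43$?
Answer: $463$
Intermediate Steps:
$22 \left(25 - 2\right) - 43 = 22 \cdot 23 - 43 = 506 - 43 = 463$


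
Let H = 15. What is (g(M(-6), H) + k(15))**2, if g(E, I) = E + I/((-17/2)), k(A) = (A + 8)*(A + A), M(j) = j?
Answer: 134513604/289 ≈ 4.6545e+5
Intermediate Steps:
k(A) = 2*A*(8 + A) (k(A) = (8 + A)*(2*A) = 2*A*(8 + A))
g(E, I) = E - 2*I/17 (g(E, I) = E + I/((-17*1/2)) = E + I/(-17/2) = E + I*(-2/17) = E - 2*I/17)
(g(M(-6), H) + k(15))**2 = ((-6 - 2/17*15) + 2*15*(8 + 15))**2 = ((-6 - 30/17) + 2*15*23)**2 = (-132/17 + 690)**2 = (11598/17)**2 = 134513604/289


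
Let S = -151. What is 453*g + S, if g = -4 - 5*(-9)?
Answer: 18422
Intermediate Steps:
g = 41 (g = -4 + 45 = 41)
453*g + S = 453*41 - 151 = 18573 - 151 = 18422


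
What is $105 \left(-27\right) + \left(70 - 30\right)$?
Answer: $-2795$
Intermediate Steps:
$105 \left(-27\right) + \left(70 - 30\right) = -2835 + \left(70 - 30\right) = -2835 + 40 = -2795$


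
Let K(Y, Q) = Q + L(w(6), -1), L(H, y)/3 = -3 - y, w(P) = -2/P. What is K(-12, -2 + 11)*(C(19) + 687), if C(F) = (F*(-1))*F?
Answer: 978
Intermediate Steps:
L(H, y) = -9 - 3*y (L(H, y) = 3*(-3 - y) = -9 - 3*y)
C(F) = -F² (C(F) = (-F)*F = -F²)
K(Y, Q) = -6 + Q (K(Y, Q) = Q + (-9 - 3*(-1)) = Q + (-9 + 3) = Q - 6 = -6 + Q)
K(-12, -2 + 11)*(C(19) + 687) = (-6 + (-2 + 11))*(-1*19² + 687) = (-6 + 9)*(-1*361 + 687) = 3*(-361 + 687) = 3*326 = 978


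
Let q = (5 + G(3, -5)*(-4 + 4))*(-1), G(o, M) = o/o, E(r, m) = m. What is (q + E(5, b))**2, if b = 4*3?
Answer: 49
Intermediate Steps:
b = 12
G(o, M) = 1
q = -5 (q = (5 + 1*(-4 + 4))*(-1) = (5 + 1*0)*(-1) = (5 + 0)*(-1) = 5*(-1) = -5)
(q + E(5, b))**2 = (-5 + 12)**2 = 7**2 = 49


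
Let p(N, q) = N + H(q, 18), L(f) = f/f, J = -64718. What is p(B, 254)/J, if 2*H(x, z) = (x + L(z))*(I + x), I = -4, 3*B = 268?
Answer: -95893/194154 ≈ -0.49390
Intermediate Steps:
B = 268/3 (B = (⅓)*268 = 268/3 ≈ 89.333)
L(f) = 1
H(x, z) = (1 + x)*(-4 + x)/2 (H(x, z) = ((x + 1)*(-4 + x))/2 = ((1 + x)*(-4 + x))/2 = (1 + x)*(-4 + x)/2)
p(N, q) = -2 + N + q²/2 - 3*q/2 (p(N, q) = N + (-2 + q²/2 - 3*q/2) = -2 + N + q²/2 - 3*q/2)
p(B, 254)/J = (-2 + 268/3 + (½)*254² - 3/2*254)/(-64718) = (-2 + 268/3 + (½)*64516 - 381)*(-1/64718) = (-2 + 268/3 + 32258 - 381)*(-1/64718) = (95893/3)*(-1/64718) = -95893/194154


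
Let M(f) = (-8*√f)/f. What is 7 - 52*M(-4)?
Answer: 7 - 208*I ≈ 7.0 - 208.0*I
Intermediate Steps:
M(f) = -8/√f
7 - 52*M(-4) = 7 - (-416)/√(-4) = 7 - (-416)*(-I/2) = 7 - 208*I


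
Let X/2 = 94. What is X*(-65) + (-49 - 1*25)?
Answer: -12294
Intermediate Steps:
X = 188 (X = 2*94 = 188)
X*(-65) + (-49 - 1*25) = 188*(-65) + (-49 - 1*25) = -12220 + (-49 - 25) = -12220 - 74 = -12294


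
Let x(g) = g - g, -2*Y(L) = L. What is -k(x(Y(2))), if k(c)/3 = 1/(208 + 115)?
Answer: -3/323 ≈ -0.0092879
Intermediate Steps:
Y(L) = -L/2
x(g) = 0
k(c) = 3/323 (k(c) = 3/(208 + 115) = 3/323)
-k(x(Y(2))) = -1*3/323 = -3/323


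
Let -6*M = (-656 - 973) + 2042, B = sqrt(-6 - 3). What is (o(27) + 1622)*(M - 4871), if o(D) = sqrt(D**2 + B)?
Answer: -24037229/3 - 29639*sqrt(729 + 3*I)/6 ≈ -8.1458e+6 - 274.43*I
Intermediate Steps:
B = 3*I (B = sqrt(-9) = 3*I ≈ 3.0*I)
M = -413/6 (M = -((-656 - 973) + 2042)/6 = -(-1629 + 2042)/6 = -1/6*413 = -413/6 ≈ -68.833)
o(D) = sqrt(D**2 + 3*I)
(o(27) + 1622)*(M - 4871) = (sqrt(27**2 + 3*I) + 1622)*(-413/6 - 4871) = (sqrt(729 + 3*I) + 1622)*(-29639/6) = (1622 + sqrt(729 + 3*I))*(-29639/6) = -24037229/3 - 29639*sqrt(729 + 3*I)/6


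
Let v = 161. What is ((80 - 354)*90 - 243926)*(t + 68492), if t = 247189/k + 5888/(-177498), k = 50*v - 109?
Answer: -4323522781590531670/234918603 ≈ -1.8404e+10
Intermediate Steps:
k = 7941 (k = 50*161 - 109 = 8050 - 109 = 7941)
t = 7304799419/234918603 (t = 247189/7941 + 5888/(-177498) = 247189*(1/7941) + 5888*(-1/177498) = 247189/7941 - 2944/88749 = 7304799419/234918603 ≈ 31.095)
((80 - 354)*90 - 243926)*(t + 68492) = ((80 - 354)*90 - 243926)*(7304799419/234918603 + 68492) = (-274*90 - 243926)*(16097349756095/234918603) = (-24660 - 243926)*(16097349756095/234918603) = -268586*16097349756095/234918603 = -4323522781590531670/234918603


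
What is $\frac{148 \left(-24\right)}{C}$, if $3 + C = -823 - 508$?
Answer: $\frac{1776}{667} \approx 2.6627$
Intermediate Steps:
$C = -1334$ ($C = -3 - 1331 = -1334$)
$\frac{148 \left(-24\right)}{C} = \frac{148 \left(-24\right)}{-1334} = \left(-3552\right) \left(- \frac{1}{1334}\right) = \frac{1776}{667}$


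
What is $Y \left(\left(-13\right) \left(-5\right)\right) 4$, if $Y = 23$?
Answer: $5980$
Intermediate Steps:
$Y \left(\left(-13\right) \left(-5\right)\right) 4 = 23 \left(\left(-13\right) \left(-5\right)\right) 4 = 23 \cdot 65 \cdot 4 = 1495 \cdot 4 = 5980$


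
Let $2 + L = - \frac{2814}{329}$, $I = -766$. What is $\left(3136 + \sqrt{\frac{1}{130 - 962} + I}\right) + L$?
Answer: $\frac{146896}{47} + \frac{i \sqrt{8285069}}{104} \approx 3125.4 + 27.677 i$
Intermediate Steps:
$L = - \frac{496}{47}$ ($L = -2 - \frac{2814}{329} = -2 - \frac{402}{47} = - \frac{496}{47} \approx -10.553$)
$\left(3136 + \sqrt{\frac{1}{130 - 962} + I}\right) + L = \left(3136 + \sqrt{\frac{1}{130 - 962} - 766}\right) - \frac{496}{47} = \left(3136 + \sqrt{\frac{1}{-832} - 766}\right) - \frac{496}{47} = \left(3136 + \sqrt{- \frac{1}{832} - 766}\right) - \frac{496}{47} = \left(3136 + \sqrt{- \frac{637313}{832}}\right) - \frac{496}{47} = \left(3136 + \frac{i \sqrt{8285069}}{104}\right) - \frac{496}{47} = \frac{146896}{47} + \frac{i \sqrt{8285069}}{104}$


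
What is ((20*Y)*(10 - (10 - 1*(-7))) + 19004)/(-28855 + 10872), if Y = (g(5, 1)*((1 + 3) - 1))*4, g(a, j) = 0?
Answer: -19004/17983 ≈ -1.0568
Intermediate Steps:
Y = 0 (Y = (0*((1 + 3) - 1))*4 = (0*(4 - 1))*4 = (0*3)*4 = 0*4 = 0)
((20*Y)*(10 - (10 - 1*(-7))) + 19004)/(-28855 + 10872) = ((20*0)*(10 - (10 - 1*(-7))) + 19004)/(-28855 + 10872) = (0*(10 - (10 + 7)) + 19004)/(-17983) = (0*(10 - 1*17) + 19004)*(-1/17983) = (0*(10 - 17) + 19004)*(-1/17983) = (0*(-7) + 19004)*(-1/17983) = (0 + 19004)*(-1/17983) = 19004*(-1/17983) = -19004/17983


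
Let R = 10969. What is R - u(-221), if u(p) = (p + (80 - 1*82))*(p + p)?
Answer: -87597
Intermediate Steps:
u(p) = 2*p*(-2 + p) (u(p) = (p + (80 - 82))*(2*p) = (p - 2)*(2*p) = (-2 + p)*(2*p) = 2*p*(-2 + p))
R - u(-221) = 10969 - 2*(-221)*(-2 - 221) = 10969 - 2*(-221)*(-223) = 10969 - 1*98566 = 10969 - 98566 = -87597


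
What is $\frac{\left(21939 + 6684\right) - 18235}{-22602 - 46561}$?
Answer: $- \frac{10388}{69163} \approx -0.1502$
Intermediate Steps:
$\frac{\left(21939 + 6684\right) - 18235}{-22602 - 46561} = \frac{28623 - 18235}{-69163} = 10388 \left(- \frac{1}{69163}\right) = - \frac{10388}{69163}$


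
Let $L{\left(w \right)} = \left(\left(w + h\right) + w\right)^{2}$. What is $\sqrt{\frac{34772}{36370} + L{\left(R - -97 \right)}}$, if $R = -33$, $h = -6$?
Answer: $\frac{\sqrt{4922369009310}}{18185} \approx 122.0$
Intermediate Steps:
$L{\left(w \right)} = \left(-6 + 2 w\right)^{2}$ ($L{\left(w \right)} = \left(\left(w - 6\right) + w\right)^{2} = \left(\left(-6 + w\right) + w\right)^{2} = \left(-6 + 2 w\right)^{2}$)
$\sqrt{\frac{34772}{36370} + L{\left(R - -97 \right)}} = \sqrt{\frac{34772}{36370} + 4 \left(-3 - -64\right)^{2}} = \sqrt{34772 \cdot \frac{1}{36370} + 4 \left(-3 + \left(-33 + 97\right)\right)^{2}} = \sqrt{\frac{17386}{18185} + 4 \left(-3 + 64\right)^{2}} = \sqrt{\frac{17386}{18185} + 4 \cdot 61^{2}} = \sqrt{\frac{17386}{18185} + 4 \cdot 3721} = \sqrt{\frac{17386}{18185} + 14884} = \sqrt{\frac{270682926}{18185}} = \frac{\sqrt{4922369009310}}{18185}$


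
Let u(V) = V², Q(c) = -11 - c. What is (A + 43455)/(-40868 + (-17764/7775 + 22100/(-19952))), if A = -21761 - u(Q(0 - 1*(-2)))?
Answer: -119253727500/226437439901 ≈ -0.52665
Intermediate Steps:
A = -21930 (A = -21761 - (-11 - (0 - 1*(-2)))² = -21761 - (-11 - (0 + 2))² = -21761 - (-11 - 1*2)² = -21761 - (-11 - 2)² = -21761 - 1*(-13)² = -21761 - 1*169 = -21761 - 169 = -21930)
(A + 43455)/(-40868 + (-17764/7775 + 22100/(-19952))) = (-21930 + 43455)/(-40868 + (-17764/7775 + 22100/(-19952))) = 21525/(-40868 + (-17764*1/7775 + 22100*(-1/19952))) = 21525/(-40868 + (-17764/7775 - 5525/4988)) = 21525/(-40868 - 131563707/38781700) = 21525/(-1585062079307/38781700) = 21525*(-38781700/1585062079307) = -119253727500/226437439901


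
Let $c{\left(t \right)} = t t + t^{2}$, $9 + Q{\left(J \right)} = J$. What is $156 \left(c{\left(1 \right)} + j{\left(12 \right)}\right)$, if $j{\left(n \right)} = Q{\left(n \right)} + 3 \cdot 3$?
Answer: $2184$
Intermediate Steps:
$Q{\left(J \right)} = -9 + J$
$c{\left(t \right)} = 2 t^{2}$ ($c{\left(t \right)} = t^{2} + t^{2} = 2 t^{2}$)
$j{\left(n \right)} = n$ ($j{\left(n \right)} = \left(-9 + n\right) + 3 \cdot 3 = \left(-9 + n\right) + 9 = n$)
$156 \left(c{\left(1 \right)} + j{\left(12 \right)}\right) = 156 \left(2 \cdot 1^{2} + 12\right) = 156 \left(2 \cdot 1 + 12\right) = 156 \left(2 + 12\right) = 156 \cdot 14 = 2184$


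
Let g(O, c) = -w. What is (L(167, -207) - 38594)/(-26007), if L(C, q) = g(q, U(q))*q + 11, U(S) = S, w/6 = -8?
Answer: 16173/8669 ≈ 1.8656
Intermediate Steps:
w = -48 (w = 6*(-8) = -48)
g(O, c) = 48 (g(O, c) = -1*(-48) = 48)
L(C, q) = 11 + 48*q (L(C, q) = 48*q + 11 = 11 + 48*q)
(L(167, -207) - 38594)/(-26007) = ((11 + 48*(-207)) - 38594)/(-26007) = ((11 - 9936) - 38594)*(-1/26007) = (-9925 - 38594)*(-1/26007) = -48519*(-1/26007) = 16173/8669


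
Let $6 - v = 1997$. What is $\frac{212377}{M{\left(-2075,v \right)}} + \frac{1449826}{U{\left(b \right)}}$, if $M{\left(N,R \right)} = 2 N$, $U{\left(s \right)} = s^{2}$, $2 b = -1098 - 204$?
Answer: $- \frac{11998401011}{251253450} \approx -47.754$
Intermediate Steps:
$v = -1991$ ($v = 6 - 1997 = -1991$)
$b = -651$ ($b = \frac{-1098 - 204}{2} = \frac{1}{2} \left(-1302\right) = -651$)
$\frac{212377}{M{\left(-2075,v \right)}} + \frac{1449826}{U{\left(b \right)}} = \frac{212377}{2 \left(-2075\right)} + \frac{1449826}{\left(-651\right)^{2}} = \frac{212377}{-4150} + \frac{1449826}{423801} = 212377 \left(- \frac{1}{4150}\right) + 1449826 \cdot \frac{1}{423801} = - \frac{212377}{4150} + \frac{207118}{60543} = - \frac{11998401011}{251253450}$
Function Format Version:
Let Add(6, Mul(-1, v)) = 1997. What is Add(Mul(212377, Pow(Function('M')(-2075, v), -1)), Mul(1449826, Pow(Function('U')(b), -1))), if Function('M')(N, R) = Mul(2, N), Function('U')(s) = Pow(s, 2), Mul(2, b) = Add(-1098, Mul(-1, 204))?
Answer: Rational(-11998401011, 251253450) ≈ -47.754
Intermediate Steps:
v = -1991 (v = Add(6, Mul(-1, 1997)) = Add(6, -1997) = -1991)
b = -651 (b = Mul(Rational(1, 2), Add(-1098, Mul(-1, 204))) = Mul(Rational(1, 2), Add(-1098, -204)) = Mul(Rational(1, 2), -1302) = -651)
Add(Mul(212377, Pow(Function('M')(-2075, v), -1)), Mul(1449826, Pow(Function('U')(b), -1))) = Add(Mul(212377, Pow(Mul(2, -2075), -1)), Mul(1449826, Pow(Pow(-651, 2), -1))) = Add(Mul(212377, Pow(-4150, -1)), Mul(1449826, Pow(423801, -1))) = Add(Mul(212377, Rational(-1, 4150)), Mul(1449826, Rational(1, 423801))) = Add(Rational(-212377, 4150), Rational(207118, 60543)) = Rational(-11998401011, 251253450)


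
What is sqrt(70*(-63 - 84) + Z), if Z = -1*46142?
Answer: 4*I*sqrt(3527) ≈ 237.55*I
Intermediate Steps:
Z = -46142
sqrt(70*(-63 - 84) + Z) = sqrt(70*(-63 - 84) - 46142) = sqrt(70*(-147) - 46142) = sqrt(-10290 - 46142) = sqrt(-56432) = 4*I*sqrt(3527)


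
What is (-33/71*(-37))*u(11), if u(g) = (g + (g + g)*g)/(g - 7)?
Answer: 308913/284 ≈ 1087.7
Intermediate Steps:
u(g) = (g + 2*g**2)/(-7 + g) (u(g) = (g + (2*g)*g)/(-7 + g) = (g + 2*g**2)/(-7 + g))
(-33/71*(-37))*u(11) = (-33/71*(-37))*(11*(1 + 2*11)/(-7 + 11)) = (-33*1/71*(-37))*(11*(1 + 22)/4) = (-33/71*(-37))*(11*(1/4)*23) = (1221/71)*(253/4) = 308913/284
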